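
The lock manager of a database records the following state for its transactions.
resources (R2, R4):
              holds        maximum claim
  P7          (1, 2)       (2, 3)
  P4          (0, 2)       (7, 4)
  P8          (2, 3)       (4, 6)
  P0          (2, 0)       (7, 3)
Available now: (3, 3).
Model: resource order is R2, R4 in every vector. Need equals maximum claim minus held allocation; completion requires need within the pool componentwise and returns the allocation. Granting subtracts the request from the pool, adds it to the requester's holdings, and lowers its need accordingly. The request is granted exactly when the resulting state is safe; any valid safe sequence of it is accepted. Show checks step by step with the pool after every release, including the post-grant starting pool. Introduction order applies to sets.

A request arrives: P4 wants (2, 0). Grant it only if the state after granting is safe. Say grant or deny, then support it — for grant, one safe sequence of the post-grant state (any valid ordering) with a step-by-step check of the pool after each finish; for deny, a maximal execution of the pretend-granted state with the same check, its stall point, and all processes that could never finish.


DENY. Granting would leave the state unsafe.
Key observation: even finishing P7, P8 leaves just (4, 8) free — too little R2 for any of the remaining processes.
Pretend the grant happened; the run P7, P8 goes as far as possible. Verifying each step:
  pool = (1, 3)
  P7 needs (1, 1) <= (1, 3) -> finishes; pool += (1, 2) = (2, 5)
  P8 needs (2, 3) <= (2, 5) -> finishes; pool += (2, 3) = (4, 8)
  P4 cannot run: need (5, 2) vs free (4, 8) (insufficient R2)
  P0 cannot run: need (5, 3) vs free (4, 8) (insufficient R2)
Had the request been granted, P4 and P0 could never finish.


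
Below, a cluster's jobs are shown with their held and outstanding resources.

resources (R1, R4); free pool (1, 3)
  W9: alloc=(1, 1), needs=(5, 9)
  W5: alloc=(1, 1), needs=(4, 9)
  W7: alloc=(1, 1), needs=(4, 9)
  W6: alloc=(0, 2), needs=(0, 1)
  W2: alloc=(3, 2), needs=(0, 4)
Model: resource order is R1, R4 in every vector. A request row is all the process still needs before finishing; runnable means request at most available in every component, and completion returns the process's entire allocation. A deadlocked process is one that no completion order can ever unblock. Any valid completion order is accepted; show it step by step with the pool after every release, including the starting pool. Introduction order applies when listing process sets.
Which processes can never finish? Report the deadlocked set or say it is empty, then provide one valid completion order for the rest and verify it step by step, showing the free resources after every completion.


The deadlocked set is W9, W5 and W7.
Key observation: after W6, W2 complete, (4, 7) is the best the pool ever gets, yet each leftover process wants more R4.
One completion order for the rest: W6, W2. Verifying each step:
  pool = (1, 3)
  W6: need (0, 1) fits (1, 3); releases (0, 2), pool now (1, 5)
  W2: need (0, 4) fits (1, 5); releases (3, 2), pool now (4, 7)
The stuck group stays short no matter what:
  blocked: W9 wants (5, 9), pool (4, 7) — not enough R1 and R4
  blocked: W5 wants (4, 9), pool (4, 7) — not enough R4
  blocked: W7 wants (4, 9), pool (4, 7) — not enough R4


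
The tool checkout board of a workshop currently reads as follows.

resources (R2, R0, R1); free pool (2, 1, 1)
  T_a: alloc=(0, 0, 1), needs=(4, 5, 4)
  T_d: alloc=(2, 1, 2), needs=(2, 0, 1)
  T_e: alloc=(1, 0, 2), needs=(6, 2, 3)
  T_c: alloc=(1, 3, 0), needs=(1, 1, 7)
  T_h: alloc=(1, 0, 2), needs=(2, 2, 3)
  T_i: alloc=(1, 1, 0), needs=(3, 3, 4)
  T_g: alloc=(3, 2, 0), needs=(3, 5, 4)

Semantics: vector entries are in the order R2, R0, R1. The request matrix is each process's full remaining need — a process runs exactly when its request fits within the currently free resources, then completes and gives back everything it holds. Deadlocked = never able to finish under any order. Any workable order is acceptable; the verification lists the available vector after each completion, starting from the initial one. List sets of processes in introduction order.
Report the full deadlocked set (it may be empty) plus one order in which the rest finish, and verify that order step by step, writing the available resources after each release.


The deadlocked set is T_a, T_e, T_c, T_i and T_g.
Key observation: after T_d, T_h the pool peaks at (5, 2, 5), and each blocked process is short somewhere: T_a on R0; T_e on R2; T_c on R1; T_i on R0; T_g on R0.
One completion order for the rest: T_d, T_h. Check, step by step:
  pool = (2, 1, 1)
  run T_d (needs (2, 0, 1), free (2, 1, 1)); after release of (2, 1, 2) the pool is (4, 2, 3)
  run T_h (needs (2, 2, 3), free (4, 2, 3)); after release of (1, 0, 2) the pool is (5, 2, 5)
The blocked processes can never fit:
  T_a still needs (4, 5, 4) but only (5, 2, 5) is free — short on R0
  T_e still needs (6, 2, 3) but only (5, 2, 5) is free — short on R2
  T_c still needs (1, 1, 7) but only (5, 2, 5) is free — short on R1
  T_i still needs (3, 3, 4) but only (5, 2, 5) is free — short on R0
  T_g still needs (3, 5, 4) but only (5, 2, 5) is free — short on R0


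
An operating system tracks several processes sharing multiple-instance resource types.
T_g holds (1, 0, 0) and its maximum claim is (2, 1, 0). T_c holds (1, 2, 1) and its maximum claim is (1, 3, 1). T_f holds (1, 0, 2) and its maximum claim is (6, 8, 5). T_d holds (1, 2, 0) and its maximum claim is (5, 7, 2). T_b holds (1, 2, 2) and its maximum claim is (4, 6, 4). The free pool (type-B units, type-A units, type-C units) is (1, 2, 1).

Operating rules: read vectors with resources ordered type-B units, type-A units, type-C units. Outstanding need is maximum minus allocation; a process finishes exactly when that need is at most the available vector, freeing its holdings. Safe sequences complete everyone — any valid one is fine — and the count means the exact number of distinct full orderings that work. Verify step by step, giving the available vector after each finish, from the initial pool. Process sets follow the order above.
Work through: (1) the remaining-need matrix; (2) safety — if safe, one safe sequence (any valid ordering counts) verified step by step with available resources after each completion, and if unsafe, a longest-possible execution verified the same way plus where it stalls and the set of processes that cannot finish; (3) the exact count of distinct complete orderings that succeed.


(1) Need matrix, components ordered type-B units, type-A units, type-C units:
  T_g: (1, 1, 0)
  T_c: (0, 1, 0)
  T_f: (5, 8, 3)
  T_d: (4, 5, 2)
  T_b: (3, 4, 2)
(2) SAFE. One safe sequence: T_c, T_g, T_b, T_d, T_f.
Key observation: the first exact fit in this order is T_b — it needs (3, 4, 2) with (3, 4, 2) free, meeting a requested resource to the last unit.
Step-by-step check:
  pool = (1, 2, 1)
  run T_c (needs (0, 1, 0), free (1, 2, 1)); after release of (1, 2, 1) the pool is (2, 4, 2)
  run T_g (needs (1, 1, 0), free (2, 4, 2)); after release of (1, 0, 0) the pool is (3, 4, 2)
  run T_b (needs (3, 4, 2), free (3, 4, 2)); after release of (1, 2, 2) the pool is (4, 6, 4)
  run T_d (needs (4, 5, 2), free (4, 6, 4)); after release of (1, 2, 0) the pool is (5, 8, 4)
  run T_f (needs (5, 8, 3), free (5, 8, 4)); after release of (1, 0, 2) the pool is (6, 8, 6)
(3) The exact count: 2 of the possible complete orderings are safe sequences.


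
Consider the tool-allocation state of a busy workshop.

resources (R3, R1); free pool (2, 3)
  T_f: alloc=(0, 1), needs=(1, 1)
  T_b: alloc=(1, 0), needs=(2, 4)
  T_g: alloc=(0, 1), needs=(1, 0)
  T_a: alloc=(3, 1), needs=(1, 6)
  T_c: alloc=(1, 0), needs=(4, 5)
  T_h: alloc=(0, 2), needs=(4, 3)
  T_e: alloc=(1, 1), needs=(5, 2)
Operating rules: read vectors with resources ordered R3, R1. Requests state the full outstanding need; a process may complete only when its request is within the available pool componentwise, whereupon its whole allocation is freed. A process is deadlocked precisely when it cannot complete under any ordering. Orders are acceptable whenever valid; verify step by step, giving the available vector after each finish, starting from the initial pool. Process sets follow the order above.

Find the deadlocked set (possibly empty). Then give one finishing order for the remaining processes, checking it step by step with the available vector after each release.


Deadlocked set: T_a, T_c, T_h and T_e.
Key observation: after T_f, T_g, T_b the pool peaks at (3, 5), and each blocked process is short somewhere: T_a on R1; T_c on R3; T_h on R3; T_e on R3.
One completion order for the rest: T_f, T_g, T_b. Check, step by step:
  pool = (2, 3)
  T_f: need (1, 1) fits (2, 3); releases (0, 1), pool now (2, 4)
  T_g: need (1, 0) fits (2, 4); releases (0, 1), pool now (2, 5)
  T_b: need (2, 4) fits (2, 5); releases (1, 0), pool now (3, 5)
The blocked processes can never fit:
  T_a still needs (1, 6) but only (3, 5) is free — short on R1
  T_c still needs (4, 5) but only (3, 5) is free — short on R3
  T_h still needs (4, 3) but only (3, 5) is free — short on R3
  T_e still needs (5, 2) but only (3, 5) is free — short on R3


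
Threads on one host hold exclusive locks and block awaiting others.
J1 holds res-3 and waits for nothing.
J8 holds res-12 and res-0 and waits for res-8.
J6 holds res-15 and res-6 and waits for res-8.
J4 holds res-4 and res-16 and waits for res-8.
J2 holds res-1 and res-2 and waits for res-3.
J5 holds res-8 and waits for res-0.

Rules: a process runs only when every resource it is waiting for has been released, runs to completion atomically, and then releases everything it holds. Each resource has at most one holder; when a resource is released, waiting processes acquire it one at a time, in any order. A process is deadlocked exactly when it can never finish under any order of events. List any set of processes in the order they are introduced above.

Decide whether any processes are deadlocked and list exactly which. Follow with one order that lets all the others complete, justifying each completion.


Deadlocked set: J8, J6, J4 and J5.
Key observation: J8 -> J5 -> J8 is a circular wait — nothing in it can go first; J6 and J4 wait into the deadlock from upstream.
The rest can finish in the order J1, J2.
Step-by-step check:
  J1 waits on nothing -> runs at once and releases res-3
  J2: everything it awaited (res-3) is free; runs, freeing res-1 and res-2


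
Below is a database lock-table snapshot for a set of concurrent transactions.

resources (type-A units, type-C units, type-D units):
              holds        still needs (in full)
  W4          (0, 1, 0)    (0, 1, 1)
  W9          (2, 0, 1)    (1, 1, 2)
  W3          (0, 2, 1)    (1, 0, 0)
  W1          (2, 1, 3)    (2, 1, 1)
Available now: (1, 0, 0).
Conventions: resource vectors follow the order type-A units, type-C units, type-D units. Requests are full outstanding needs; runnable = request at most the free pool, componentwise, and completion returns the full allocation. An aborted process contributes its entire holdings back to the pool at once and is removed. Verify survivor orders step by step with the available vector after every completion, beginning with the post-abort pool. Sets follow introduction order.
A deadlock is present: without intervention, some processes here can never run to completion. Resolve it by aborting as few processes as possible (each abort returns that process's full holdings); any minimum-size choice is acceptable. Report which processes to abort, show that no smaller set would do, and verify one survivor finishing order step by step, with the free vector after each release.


Minimum abort set: W9.
Key observation: the deadlocked W1 becomes finishable only because W9 released (2, 0, 1); it completes at step 3 below.
Why nothing smaller works: aborting no one leaves the state deadlocked as given.
One survivor order: W3, W4, W1. Walking it through (post-abort pool first):
  pool = (3, 0, 1)
  W3: need (1, 0, 0) fits (3, 0, 1); releases (0, 2, 1), pool now (3, 2, 2)
  W4: need (0, 1, 1) fits (3, 2, 2); releases (0, 1, 0), pool now (3, 3, 2)
  W1: need (2, 1, 1) fits (3, 3, 2); releases (2, 1, 3), pool now (5, 4, 5)


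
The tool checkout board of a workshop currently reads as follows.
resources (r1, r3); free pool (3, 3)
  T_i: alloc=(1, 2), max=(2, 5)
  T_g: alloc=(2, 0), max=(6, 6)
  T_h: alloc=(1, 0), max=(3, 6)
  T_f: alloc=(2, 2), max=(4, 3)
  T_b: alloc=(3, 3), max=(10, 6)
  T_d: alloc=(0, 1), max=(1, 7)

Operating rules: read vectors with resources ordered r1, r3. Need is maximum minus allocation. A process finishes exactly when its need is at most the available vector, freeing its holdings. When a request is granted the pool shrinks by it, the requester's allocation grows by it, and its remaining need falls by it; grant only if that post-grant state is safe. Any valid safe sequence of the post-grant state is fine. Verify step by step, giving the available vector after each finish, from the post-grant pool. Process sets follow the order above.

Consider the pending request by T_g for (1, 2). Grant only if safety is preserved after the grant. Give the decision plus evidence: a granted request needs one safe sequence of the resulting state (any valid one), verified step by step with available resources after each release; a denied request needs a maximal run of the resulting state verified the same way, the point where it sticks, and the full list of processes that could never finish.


GRANT: granting preserves safety; a valid post-grant sequence is T_f, T_i, T_g, T_h, T_b, T_d.
Key observation: (2, 1) free after granting still covers T_f first, and each release covers the next.
Check on the post-grant state, step by step:
  pool = (2, 1)
  run T_f (needs (2, 1), free (2, 1)); after release of (2, 2) the pool is (4, 3)
  run T_i (needs (1, 3), free (4, 3)); after release of (1, 2) the pool is (5, 5)
  run T_g (needs (3, 4), free (5, 5)); after release of (3, 2) the pool is (8, 7)
  run T_h (needs (2, 6), free (8, 7)); after release of (1, 0) the pool is (9, 7)
  run T_b (needs (7, 3), free (9, 7)); after release of (3, 3) the pool is (12, 10)
  run T_d (needs (1, 6), free (12, 10)); after release of (0, 1) the pool is (12, 11)


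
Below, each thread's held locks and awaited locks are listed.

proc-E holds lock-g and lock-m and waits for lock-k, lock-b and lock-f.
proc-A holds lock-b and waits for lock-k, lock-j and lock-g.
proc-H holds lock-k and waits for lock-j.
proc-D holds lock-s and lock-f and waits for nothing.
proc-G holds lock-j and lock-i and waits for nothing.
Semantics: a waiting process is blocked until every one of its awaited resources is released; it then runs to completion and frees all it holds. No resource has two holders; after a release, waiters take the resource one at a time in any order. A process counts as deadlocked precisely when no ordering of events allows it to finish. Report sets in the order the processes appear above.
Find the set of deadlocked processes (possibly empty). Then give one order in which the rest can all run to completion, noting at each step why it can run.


Deadlocked: proc-E and proc-A.
Key observation: the wait chain closes on itself along proc-E -> proc-A -> proc-E; no other process is dragged down with it.
The rest can finish in the order proc-G, proc-H, proc-D.
Walking it through:
  proc-G waits on nothing -> runs at once and releases lock-j and lock-i
  proc-H waits on lock-j — all released -> runs and releases lock-k
  proc-D waits on nothing -> runs at once and releases lock-s and lock-f


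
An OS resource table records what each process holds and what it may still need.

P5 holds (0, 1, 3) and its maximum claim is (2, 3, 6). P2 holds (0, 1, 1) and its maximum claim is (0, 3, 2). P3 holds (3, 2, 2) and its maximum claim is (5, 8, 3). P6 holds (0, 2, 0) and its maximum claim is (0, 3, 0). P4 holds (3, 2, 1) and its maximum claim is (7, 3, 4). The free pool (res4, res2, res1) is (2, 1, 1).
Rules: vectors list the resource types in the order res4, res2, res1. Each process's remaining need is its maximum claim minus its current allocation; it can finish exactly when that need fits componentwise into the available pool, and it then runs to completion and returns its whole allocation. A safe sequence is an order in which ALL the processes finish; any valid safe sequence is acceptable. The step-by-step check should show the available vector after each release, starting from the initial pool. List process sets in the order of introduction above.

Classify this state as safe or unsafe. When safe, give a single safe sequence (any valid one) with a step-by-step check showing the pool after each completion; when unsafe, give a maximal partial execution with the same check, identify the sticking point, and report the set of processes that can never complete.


UNSAFE.
Key observation: after P6, P2 the pool peaks at (2, 4, 2), and each blocked process is short somewhere: P5 on res1; P3 on res2; P4 on res4, res1.
The run P6, P2 cannot be extended any further. Walking it through:
  pool = (2, 1, 1)
  P6: need (0, 1, 0) fits (2, 1, 1); releases (0, 2, 0), pool now (2, 3, 1)
  P2: need (0, 2, 1) fits (2, 3, 1); releases (0, 1, 1), pool now (2, 4, 2)
  blocked: P5 wants (2, 2, 3), pool (2, 4, 2) — not enough res1
  blocked: P3 wants (2, 6, 1), pool (2, 4, 2) — not enough res2
  blocked: P4 wants (4, 1, 3), pool (2, 4, 2) — not enough res4 and res1
Processes that can never finish: P5, P3 and P4.


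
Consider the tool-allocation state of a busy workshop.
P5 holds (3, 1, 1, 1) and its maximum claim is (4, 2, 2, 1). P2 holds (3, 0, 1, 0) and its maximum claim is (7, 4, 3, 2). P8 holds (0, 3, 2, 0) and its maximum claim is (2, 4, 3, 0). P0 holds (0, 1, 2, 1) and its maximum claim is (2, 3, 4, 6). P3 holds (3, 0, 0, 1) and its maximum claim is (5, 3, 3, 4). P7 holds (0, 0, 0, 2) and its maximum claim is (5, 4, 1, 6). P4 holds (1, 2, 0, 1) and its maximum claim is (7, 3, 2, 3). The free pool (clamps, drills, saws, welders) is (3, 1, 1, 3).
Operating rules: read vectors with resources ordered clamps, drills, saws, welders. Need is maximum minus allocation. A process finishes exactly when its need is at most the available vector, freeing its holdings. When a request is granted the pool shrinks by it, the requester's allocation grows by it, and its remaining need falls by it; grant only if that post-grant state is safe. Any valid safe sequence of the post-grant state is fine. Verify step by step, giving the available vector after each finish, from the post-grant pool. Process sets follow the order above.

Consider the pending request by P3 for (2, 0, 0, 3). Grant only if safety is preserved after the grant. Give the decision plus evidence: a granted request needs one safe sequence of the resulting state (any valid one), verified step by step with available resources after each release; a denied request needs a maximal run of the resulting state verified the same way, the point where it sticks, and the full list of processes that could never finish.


GRANT. The post-grant state is safe; one safe sequence: P5, P8, P3, P2, P7, P4, P0.
Key observation: even at the reduced pool (1, 1, 1, 0), P5 fits immediately, so safety survives the grant.
Step-by-step check of the post-grant state:
  pool = (1, 1, 1, 0)
  P5: need (1, 1, 1, 0) fits (1, 1, 1, 0); releases (3, 1, 1, 1), pool now (4, 2, 2, 1)
  P8: need (2, 1, 1, 0) fits (4, 2, 2, 1); releases (0, 3, 2, 0), pool now (4, 5, 4, 1)
  P3: need (0, 3, 3, 0) fits (4, 5, 4, 1); releases (5, 0, 0, 4), pool now (9, 5, 4, 5)
  P2: need (4, 4, 2, 2) fits (9, 5, 4, 5); releases (3, 0, 1, 0), pool now (12, 5, 5, 5)
  P7: need (5, 4, 1, 4) fits (12, 5, 5, 5); releases (0, 0, 0, 2), pool now (12, 5, 5, 7)
  P4: need (6, 1, 2, 2) fits (12, 5, 5, 7); releases (1, 2, 0, 1), pool now (13, 7, 5, 8)
  P0: need (2, 2, 2, 5) fits (13, 7, 5, 8); releases (0, 1, 2, 1), pool now (13, 8, 7, 9)


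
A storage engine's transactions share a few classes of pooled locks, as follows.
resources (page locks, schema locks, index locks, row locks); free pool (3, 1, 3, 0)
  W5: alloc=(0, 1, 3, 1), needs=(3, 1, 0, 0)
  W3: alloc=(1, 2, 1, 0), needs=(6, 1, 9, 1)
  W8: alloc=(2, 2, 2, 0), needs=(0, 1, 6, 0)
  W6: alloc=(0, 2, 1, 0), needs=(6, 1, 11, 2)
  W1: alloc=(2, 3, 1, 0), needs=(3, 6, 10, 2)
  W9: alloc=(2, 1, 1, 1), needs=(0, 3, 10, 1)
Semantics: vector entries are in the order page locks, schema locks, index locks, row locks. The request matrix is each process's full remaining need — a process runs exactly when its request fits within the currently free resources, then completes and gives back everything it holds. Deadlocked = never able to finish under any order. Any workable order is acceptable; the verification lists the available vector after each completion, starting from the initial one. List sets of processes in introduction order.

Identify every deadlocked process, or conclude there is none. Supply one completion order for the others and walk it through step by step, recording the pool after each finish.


Deadlocked: W3, W6, W1 and W9.
Key observation: index locks is the bottleneck — with W5, W8 done the pool holds (5, 4, 8, 1), short of every remaining need.
A valid finishing order for the others: W5, W8. Check, step by step:
  pool = (3, 1, 3, 0)
  W5 needs (3, 1, 0, 0) <= (3, 1, 3, 0) -> finishes; pool += (0, 1, 3, 1) = (3, 2, 6, 1)
  W8 needs (0, 1, 6, 0) <= (3, 2, 6, 1) -> finishes; pool += (2, 2, 2, 0) = (5, 4, 8, 1)
The stuck group stays short no matter what:
  W3 still needs (6, 1, 9, 1) but only (5, 4, 8, 1) is free — short on page locks and index locks
  W6 still needs (6, 1, 11, 2) but only (5, 4, 8, 1) is free — short on page locks, index locks and row locks
  W1 still needs (3, 6, 10, 2) but only (5, 4, 8, 1) is free — short on schema locks, index locks and row locks
  W9 still needs (0, 3, 10, 1) but only (5, 4, 8, 1) is free — short on index locks


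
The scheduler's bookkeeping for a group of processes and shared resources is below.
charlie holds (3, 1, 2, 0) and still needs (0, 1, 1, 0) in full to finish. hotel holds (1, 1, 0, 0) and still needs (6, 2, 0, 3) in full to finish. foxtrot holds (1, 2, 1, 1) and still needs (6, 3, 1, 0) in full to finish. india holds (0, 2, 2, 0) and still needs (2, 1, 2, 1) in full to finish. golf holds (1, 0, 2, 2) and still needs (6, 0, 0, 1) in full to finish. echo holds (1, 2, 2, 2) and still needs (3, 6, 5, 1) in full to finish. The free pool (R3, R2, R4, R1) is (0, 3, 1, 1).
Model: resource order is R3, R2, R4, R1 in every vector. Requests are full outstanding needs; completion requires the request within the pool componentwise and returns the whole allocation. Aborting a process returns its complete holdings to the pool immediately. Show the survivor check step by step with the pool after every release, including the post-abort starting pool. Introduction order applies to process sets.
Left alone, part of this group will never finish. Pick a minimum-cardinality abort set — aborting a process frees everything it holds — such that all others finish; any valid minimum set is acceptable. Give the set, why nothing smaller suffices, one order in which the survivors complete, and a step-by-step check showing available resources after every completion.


Minimum abort set: hotel and foxtrot.
Key observation: golf could never have finished before the abort; with (2, 3, 1, 1) returned by hotel and foxtrot, it fits at step 4.
Minimality, checking each single-abort alternative: charlie alone leaves hotel blocked (short on R3); hotel alone leaves foxtrot blocked (short on R3); foxtrot alone leaves hotel blocked (short on R3); india alone leaves hotel blocked (short on R3); golf alone leaves hotel blocked (short on R3); echo alone leaves hotel blocked (short on R3).
The survivors complete as india, charlie, echo, golf. Verifying each step (starting from the post-abort pool):
  pool = (2, 6, 2, 2)
  india needs (2, 1, 2, 1) <= (2, 6, 2, 2) -> finishes; pool += (0, 2, 2, 0) = (2, 8, 4, 2)
  charlie needs (0, 1, 1, 0) <= (2, 8, 4, 2) -> finishes; pool += (3, 1, 2, 0) = (5, 9, 6, 2)
  echo needs (3, 6, 5, 1) <= (5, 9, 6, 2) -> finishes; pool += (1, 2, 2, 2) = (6, 11, 8, 4)
  golf needs (6, 0, 0, 1) <= (6, 11, 8, 4) -> finishes; pool += (1, 0, 2, 2) = (7, 11, 10, 6)


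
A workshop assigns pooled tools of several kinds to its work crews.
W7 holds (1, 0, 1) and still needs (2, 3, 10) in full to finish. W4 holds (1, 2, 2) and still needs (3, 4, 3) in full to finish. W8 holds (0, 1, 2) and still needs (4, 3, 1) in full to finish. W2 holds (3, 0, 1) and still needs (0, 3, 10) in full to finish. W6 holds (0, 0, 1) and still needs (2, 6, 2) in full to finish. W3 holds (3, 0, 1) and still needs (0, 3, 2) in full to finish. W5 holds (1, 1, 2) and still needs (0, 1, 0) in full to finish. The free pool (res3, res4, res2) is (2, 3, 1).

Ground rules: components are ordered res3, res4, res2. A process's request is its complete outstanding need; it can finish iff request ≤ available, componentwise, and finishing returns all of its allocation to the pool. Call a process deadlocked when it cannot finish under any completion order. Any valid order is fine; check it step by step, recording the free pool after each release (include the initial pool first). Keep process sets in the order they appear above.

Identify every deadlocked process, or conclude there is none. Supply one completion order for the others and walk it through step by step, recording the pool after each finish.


Deadlocked: W7 and W2.
Key observation: W5, W4, W8, W6, W3 can finish, but then (7, 7, 9) is all there is, and the blocked group's res2 demands exceed it.
The rest can finish in the order W5, W4, W8, W6, W3. Step-by-step check:
  pool = (2, 3, 1)
  run W5 (needs (0, 1, 0), free (2, 3, 1)); after release of (1, 1, 2) the pool is (3, 4, 3)
  run W4 (needs (3, 4, 3), free (3, 4, 3)); after release of (1, 2, 2) the pool is (4, 6, 5)
  run W8 (needs (4, 3, 1), free (4, 6, 5)); after release of (0, 1, 2) the pool is (4, 7, 7)
  run W6 (needs (2, 6, 2), free (4, 7, 7)); after release of (0, 0, 1) the pool is (4, 7, 8)
  run W3 (needs (0, 3, 2), free (4, 7, 8)); after release of (3, 0, 1) the pool is (7, 7, 9)
The stuck group stays short no matter what:
  W7 cannot run: need (2, 3, 10) vs free (7, 7, 9) (insufficient res2)
  W2 cannot run: need (0, 3, 10) vs free (7, 7, 9) (insufficient res2)


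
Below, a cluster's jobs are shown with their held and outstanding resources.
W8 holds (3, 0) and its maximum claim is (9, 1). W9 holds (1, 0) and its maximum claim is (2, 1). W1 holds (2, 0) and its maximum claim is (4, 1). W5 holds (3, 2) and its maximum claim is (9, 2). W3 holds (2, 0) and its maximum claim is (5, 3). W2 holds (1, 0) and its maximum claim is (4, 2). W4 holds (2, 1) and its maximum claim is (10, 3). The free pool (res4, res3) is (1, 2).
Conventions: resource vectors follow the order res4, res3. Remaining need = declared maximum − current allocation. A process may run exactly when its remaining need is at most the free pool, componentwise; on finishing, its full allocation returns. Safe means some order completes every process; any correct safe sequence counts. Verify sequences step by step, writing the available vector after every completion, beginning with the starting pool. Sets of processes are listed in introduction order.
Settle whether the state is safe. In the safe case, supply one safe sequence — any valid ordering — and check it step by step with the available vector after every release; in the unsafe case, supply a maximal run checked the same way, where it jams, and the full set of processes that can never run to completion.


UNSAFE — no complete ordering exists.
Key observation: after W9, W1, W2 the pool peaks at (5, 2), and each blocked process is short somewhere: W8 on res4; W5 on res4; W3 on res3; W4 on res4.
Going as far as possible: W9, W1, W2; after that, nothing fits. Verifying each step:
  pool = (1, 2)
  W9: need (1, 1) fits (1, 2); releases (1, 0), pool now (2, 2)
  W1: need (2, 1) fits (2, 2); releases (2, 0), pool now (4, 2)
  W2: need (3, 2) fits (4, 2); releases (1, 0), pool now (5, 2)
  W8 still needs (6, 1) but only (5, 2) is free — short on res4
  W5 still needs (6, 0) but only (5, 2) is free — short on res4
  W3 still needs (3, 3) but only (5, 2) is free — short on res3
  W4 still needs (8, 2) but only (5, 2) is free — short on res4
Processes that can never finish: W8, W5, W3 and W4.


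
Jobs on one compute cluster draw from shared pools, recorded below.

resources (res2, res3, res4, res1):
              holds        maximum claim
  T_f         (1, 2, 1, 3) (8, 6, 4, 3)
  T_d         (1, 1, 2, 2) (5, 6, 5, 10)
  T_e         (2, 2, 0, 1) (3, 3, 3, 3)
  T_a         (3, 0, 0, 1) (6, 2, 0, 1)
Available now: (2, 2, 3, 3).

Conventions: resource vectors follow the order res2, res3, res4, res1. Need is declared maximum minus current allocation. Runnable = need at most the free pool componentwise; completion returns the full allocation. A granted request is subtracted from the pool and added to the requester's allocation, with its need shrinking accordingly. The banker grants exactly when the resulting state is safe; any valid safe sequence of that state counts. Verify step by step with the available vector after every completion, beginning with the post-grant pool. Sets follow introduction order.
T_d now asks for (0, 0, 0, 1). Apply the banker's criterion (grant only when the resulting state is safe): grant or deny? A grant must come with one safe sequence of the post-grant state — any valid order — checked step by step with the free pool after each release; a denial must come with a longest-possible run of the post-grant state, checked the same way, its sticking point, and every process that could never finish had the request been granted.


GRANT — the state after the grant stays safe, e.g. via T_e, T_a, T_f, T_d.
Key observation: with (2, 2, 3, 2) left after the transfer, T_e can run at once — the state stays safe.
Step-by-step check of the post-grant state:
  pool = (2, 2, 3, 2)
  T_e needs (1, 1, 3, 2) <= (2, 2, 3, 2) -> finishes; pool += (2, 2, 0, 1) = (4, 4, 3, 3)
  T_a needs (3, 2, 0, 0) <= (4, 4, 3, 3) -> finishes; pool += (3, 0, 0, 1) = (7, 4, 3, 4)
  T_f needs (7, 4, 3, 0) <= (7, 4, 3, 4) -> finishes; pool += (1, 2, 1, 3) = (8, 6, 4, 7)
  T_d needs (4, 5, 3, 7) <= (8, 6, 4, 7) -> finishes; pool += (1, 1, 2, 3) = (9, 7, 6, 10)


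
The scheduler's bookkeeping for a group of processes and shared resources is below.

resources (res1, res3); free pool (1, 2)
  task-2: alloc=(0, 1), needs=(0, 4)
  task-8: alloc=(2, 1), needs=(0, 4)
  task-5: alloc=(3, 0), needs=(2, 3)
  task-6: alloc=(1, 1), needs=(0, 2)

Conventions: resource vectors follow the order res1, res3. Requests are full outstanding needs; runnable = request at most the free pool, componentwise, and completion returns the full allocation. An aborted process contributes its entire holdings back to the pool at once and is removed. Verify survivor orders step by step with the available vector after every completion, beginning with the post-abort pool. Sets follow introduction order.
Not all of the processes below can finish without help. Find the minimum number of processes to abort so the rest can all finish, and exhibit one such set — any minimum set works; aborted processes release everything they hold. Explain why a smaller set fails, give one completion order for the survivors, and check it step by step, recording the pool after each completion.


The answer: abort task-8.
Key observation: no ordering could ever have run task-2 before the abort of task-8; with (2, 1) back in the pool it fits at step 2.
Why nothing smaller works: aborting no one leaves the state deadlocked as given.
One survivor order: task-6, task-2, task-5. Step-by-step check (post-abort pool first):
  pool = (3, 3)
  task-6 needs (0, 2) <= (3, 3) -> finishes; pool += (1, 1) = (4, 4)
  task-2 needs (0, 4) <= (4, 4) -> finishes; pool += (0, 1) = (4, 5)
  task-5 needs (2, 3) <= (4, 5) -> finishes; pool += (3, 0) = (7, 5)


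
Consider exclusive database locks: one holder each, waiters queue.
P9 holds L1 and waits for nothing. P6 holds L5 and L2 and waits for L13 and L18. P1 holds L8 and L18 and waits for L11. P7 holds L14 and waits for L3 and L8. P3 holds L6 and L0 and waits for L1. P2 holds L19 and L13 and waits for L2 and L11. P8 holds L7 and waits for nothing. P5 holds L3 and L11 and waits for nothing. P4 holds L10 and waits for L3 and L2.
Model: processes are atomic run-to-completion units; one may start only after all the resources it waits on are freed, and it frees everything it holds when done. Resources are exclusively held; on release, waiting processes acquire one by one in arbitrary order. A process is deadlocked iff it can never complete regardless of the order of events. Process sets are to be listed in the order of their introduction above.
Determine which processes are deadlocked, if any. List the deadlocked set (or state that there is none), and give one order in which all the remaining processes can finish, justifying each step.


Deadlocked set: P6, P2 and P4.
Key observation: nobody on the ring P6 -> P2 -> P6 can start until another member finishes, which never happens; P4 waits into the deadlock from upstream.
One completion order for the rest: P5, P8, P9, P1, P3, P7.
Verifying each step:
  P5: no waits; runs immediately, freeing L3 and L11
  P8: no waits; runs immediately, freeing L7
  P9: no waits; runs immediately, freeing L1
  run P1 (all its waits — L11 — are resolved); releases L8 and L18
  run P3 (all its waits — L1 — are resolved); releases L6 and L0
  run P7 (all its waits — L3 and L8 — are resolved); releases L14


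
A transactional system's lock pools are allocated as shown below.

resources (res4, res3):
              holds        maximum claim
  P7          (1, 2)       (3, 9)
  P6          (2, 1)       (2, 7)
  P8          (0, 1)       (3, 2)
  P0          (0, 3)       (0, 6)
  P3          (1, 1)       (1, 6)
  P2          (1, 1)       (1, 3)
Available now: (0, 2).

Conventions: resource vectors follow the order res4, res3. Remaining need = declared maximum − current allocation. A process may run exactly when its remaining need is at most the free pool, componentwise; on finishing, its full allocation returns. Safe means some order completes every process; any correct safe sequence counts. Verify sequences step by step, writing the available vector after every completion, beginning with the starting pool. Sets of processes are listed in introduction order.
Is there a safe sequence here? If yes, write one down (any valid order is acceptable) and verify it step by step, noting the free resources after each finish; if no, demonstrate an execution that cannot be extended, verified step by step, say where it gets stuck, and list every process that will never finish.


SAFE. One safe sequence: P2, P0, P6, P3, P7, P8.
Key observation: P2 marks the first exact bind of the order: its need (0, 2) fits the free (0, 2) with zero slack on a requested resource.
Walking it through:
  pool = (0, 2)
  run P2 (needs (0, 2), free (0, 2)); after release of (1, 1) the pool is (1, 3)
  run P0 (needs (0, 3), free (1, 3)); after release of (0, 3) the pool is (1, 6)
  run P6 (needs (0, 6), free (1, 6)); after release of (2, 1) the pool is (3, 7)
  run P3 (needs (0, 5), free (3, 7)); after release of (1, 1) the pool is (4, 8)
  run P7 (needs (2, 7), free (4, 8)); after release of (1, 2) the pool is (5, 10)
  run P8 (needs (3, 1), free (5, 10)); after release of (0, 1) the pool is (5, 11)


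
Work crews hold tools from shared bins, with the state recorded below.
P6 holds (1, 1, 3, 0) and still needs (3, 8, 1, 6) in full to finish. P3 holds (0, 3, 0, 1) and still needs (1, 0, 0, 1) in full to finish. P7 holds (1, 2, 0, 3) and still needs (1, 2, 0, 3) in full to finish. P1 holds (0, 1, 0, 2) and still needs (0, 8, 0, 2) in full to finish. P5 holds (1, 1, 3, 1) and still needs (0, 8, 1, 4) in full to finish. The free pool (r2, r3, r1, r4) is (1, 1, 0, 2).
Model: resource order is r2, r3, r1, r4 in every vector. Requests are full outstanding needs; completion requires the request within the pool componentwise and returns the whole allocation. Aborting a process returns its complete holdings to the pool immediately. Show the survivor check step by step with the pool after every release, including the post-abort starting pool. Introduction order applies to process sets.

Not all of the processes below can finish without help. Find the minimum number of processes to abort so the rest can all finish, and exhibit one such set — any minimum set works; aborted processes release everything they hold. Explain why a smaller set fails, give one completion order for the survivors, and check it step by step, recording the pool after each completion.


The answer: abort P6 and P1.
Key observation: no ordering could ever have run P5 before the abort of P6 and P1; with (1, 2, 3, 2) back in the pool it fits at step 3.
No one abort is enough; case by case: P6 alone leaves P1 blocked (short on r3); P3 alone leaves P6 blocked (short on r2, r3 and r1); P7 alone leaves P6 blocked (short on r2, r3 and r1); P1 alone leaves P6 blocked (short on r2, r3 and r1); P5 alone leaves P6 blocked (short on r3).
One survivor order: P7, P3, P5. Verifying each step (post-abort pool first):
  pool = (2, 3, 3, 4)
  P7: need (1, 2, 0, 3) fits (2, 3, 3, 4); releases (1, 2, 0, 3), pool now (3, 5, 3, 7)
  P3: need (1, 0, 0, 1) fits (3, 5, 3, 7); releases (0, 3, 0, 1), pool now (3, 8, 3, 8)
  P5: need (0, 8, 1, 4) fits (3, 8, 3, 8); releases (1, 1, 3, 1), pool now (4, 9, 6, 9)


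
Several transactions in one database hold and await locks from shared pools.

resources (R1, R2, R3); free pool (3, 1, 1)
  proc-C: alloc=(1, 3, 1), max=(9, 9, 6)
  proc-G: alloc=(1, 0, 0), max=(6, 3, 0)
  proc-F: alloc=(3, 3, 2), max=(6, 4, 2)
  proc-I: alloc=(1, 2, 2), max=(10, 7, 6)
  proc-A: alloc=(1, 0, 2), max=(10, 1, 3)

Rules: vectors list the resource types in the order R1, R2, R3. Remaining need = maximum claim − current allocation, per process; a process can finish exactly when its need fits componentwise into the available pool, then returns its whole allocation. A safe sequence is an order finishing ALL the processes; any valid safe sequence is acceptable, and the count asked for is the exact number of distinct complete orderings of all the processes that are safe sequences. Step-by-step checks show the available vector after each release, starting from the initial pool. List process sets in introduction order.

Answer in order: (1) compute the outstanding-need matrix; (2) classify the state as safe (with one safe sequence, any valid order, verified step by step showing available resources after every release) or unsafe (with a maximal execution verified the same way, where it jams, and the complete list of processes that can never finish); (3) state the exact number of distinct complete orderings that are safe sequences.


(1) Outstanding need per process (order R1, R2, R3):
  proc-C: (8, 6, 5)
  proc-G: (5, 3, 0)
  proc-F: (3, 1, 0)
  proc-I: (9, 5, 4)
  proc-A: (9, 1, 1)
(2) UNSAFE.
Key observation: no order helps: past proc-F, proc-G, the free pool tops out at (7, 4, 3), below what each blocked process needs in R1.
Going as far as possible: proc-F, proc-G; after that, nothing fits. Verifying each step:
  pool = (3, 1, 1)
  run proc-F (needs (3, 1, 0), free (3, 1, 1)); after release of (3, 3, 2) the pool is (6, 4, 3)
  run proc-G (needs (5, 3, 0), free (6, 4, 3)); after release of (1, 0, 0) the pool is (7, 4, 3)
  proc-C still needs (8, 6, 5) but only (7, 4, 3) is free — short on R1, R2 and R3
  proc-I still needs (9, 5, 4) but only (7, 4, 3) is free — short on R1, R2 and R3
  proc-A still needs (9, 1, 1) but only (7, 4, 3) is free — short on R1
Permanently blocked: proc-C, proc-I and proc-A.
(3) Exactly 0 of the possible complete orderings are safe sequences.


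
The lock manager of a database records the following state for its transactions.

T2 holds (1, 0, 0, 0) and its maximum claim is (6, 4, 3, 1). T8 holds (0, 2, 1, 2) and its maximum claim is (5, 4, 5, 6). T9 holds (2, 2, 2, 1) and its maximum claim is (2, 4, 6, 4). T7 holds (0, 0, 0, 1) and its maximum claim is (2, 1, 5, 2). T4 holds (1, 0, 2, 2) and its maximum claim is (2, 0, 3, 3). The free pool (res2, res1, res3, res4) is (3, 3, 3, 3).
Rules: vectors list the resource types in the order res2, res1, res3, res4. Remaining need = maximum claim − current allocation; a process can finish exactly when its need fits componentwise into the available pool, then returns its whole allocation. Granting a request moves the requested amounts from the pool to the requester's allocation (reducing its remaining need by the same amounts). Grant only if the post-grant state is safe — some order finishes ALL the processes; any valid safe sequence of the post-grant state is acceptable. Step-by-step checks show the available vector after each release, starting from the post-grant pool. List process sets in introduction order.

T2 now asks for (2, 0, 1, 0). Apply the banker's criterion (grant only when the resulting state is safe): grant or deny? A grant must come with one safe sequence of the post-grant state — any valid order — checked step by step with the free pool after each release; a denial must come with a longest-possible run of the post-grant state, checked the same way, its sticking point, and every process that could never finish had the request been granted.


GRANT. The post-grant state is safe; one safe sequence: T4, T9, T2, T7, T8.
Key observation: granting shrinks the pool to (1, 3, 2, 3), yet T4 still fits and the chain goes through.
Check on the post-grant state, step by step:
  pool = (1, 3, 2, 3)
  run T4 (needs (1, 0, 1, 1), free (1, 3, 2, 3)); after release of (1, 0, 2, 2) the pool is (2, 3, 4, 5)
  run T9 (needs (0, 2, 4, 3), free (2, 3, 4, 5)); after release of (2, 2, 2, 1) the pool is (4, 5, 6, 6)
  run T2 (needs (3, 4, 2, 1), free (4, 5, 6, 6)); after release of (3, 0, 1, 0) the pool is (7, 5, 7, 6)
  run T7 (needs (2, 1, 5, 1), free (7, 5, 7, 6)); after release of (0, 0, 0, 1) the pool is (7, 5, 7, 7)
  run T8 (needs (5, 2, 4, 4), free (7, 5, 7, 7)); after release of (0, 2, 1, 2) the pool is (7, 7, 8, 9)
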